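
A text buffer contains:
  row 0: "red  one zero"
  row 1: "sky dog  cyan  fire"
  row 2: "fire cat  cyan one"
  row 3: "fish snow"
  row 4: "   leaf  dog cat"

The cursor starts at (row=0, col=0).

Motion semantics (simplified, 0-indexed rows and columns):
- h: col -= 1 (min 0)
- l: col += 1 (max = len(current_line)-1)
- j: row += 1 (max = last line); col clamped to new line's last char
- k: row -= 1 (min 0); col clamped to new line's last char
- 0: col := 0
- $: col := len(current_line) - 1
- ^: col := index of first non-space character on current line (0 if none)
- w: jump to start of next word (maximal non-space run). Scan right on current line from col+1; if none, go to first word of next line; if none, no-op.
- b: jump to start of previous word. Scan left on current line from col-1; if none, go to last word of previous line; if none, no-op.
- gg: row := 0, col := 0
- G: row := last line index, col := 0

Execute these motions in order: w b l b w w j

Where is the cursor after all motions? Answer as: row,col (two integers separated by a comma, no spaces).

After 1 (w): row=0 col=5 char='o'
After 2 (b): row=0 col=0 char='r'
After 3 (l): row=0 col=1 char='e'
After 4 (b): row=0 col=0 char='r'
After 5 (w): row=0 col=5 char='o'
After 6 (w): row=0 col=9 char='z'
After 7 (j): row=1 col=9 char='c'

Answer: 1,9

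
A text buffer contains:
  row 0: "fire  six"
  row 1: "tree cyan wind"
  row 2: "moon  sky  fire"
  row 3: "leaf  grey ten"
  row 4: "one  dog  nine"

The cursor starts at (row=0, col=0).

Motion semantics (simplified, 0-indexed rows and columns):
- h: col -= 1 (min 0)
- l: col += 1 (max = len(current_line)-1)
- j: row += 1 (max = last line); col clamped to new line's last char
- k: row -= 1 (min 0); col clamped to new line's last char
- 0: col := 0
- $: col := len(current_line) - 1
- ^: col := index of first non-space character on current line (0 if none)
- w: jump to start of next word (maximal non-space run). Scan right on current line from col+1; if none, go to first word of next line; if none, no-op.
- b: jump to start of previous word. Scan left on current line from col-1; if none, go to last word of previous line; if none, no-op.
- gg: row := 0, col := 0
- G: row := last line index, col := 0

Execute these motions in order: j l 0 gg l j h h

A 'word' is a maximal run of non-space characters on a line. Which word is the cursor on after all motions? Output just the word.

After 1 (j): row=1 col=0 char='t'
After 2 (l): row=1 col=1 char='r'
After 3 (0): row=1 col=0 char='t'
After 4 (gg): row=0 col=0 char='f'
After 5 (l): row=0 col=1 char='i'
After 6 (j): row=1 col=1 char='r'
After 7 (h): row=1 col=0 char='t'
After 8 (h): row=1 col=0 char='t'

Answer: tree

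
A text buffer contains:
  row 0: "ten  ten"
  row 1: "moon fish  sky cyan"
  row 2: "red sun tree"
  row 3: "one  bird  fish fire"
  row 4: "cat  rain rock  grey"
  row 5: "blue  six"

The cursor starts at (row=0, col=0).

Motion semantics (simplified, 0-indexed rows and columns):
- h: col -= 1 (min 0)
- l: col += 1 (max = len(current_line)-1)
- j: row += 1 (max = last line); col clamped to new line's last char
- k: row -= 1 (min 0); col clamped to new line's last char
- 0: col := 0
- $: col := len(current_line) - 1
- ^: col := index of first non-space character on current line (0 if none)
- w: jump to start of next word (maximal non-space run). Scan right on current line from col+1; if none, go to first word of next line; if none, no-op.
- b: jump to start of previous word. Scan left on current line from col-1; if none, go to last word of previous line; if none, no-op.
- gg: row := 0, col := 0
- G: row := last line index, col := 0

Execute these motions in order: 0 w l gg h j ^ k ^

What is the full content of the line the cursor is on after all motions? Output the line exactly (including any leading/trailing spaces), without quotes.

Answer: ten  ten

Derivation:
After 1 (0): row=0 col=0 char='t'
After 2 (w): row=0 col=5 char='t'
After 3 (l): row=0 col=6 char='e'
After 4 (gg): row=0 col=0 char='t'
After 5 (h): row=0 col=0 char='t'
After 6 (j): row=1 col=0 char='m'
After 7 (^): row=1 col=0 char='m'
After 8 (k): row=0 col=0 char='t'
After 9 (^): row=0 col=0 char='t'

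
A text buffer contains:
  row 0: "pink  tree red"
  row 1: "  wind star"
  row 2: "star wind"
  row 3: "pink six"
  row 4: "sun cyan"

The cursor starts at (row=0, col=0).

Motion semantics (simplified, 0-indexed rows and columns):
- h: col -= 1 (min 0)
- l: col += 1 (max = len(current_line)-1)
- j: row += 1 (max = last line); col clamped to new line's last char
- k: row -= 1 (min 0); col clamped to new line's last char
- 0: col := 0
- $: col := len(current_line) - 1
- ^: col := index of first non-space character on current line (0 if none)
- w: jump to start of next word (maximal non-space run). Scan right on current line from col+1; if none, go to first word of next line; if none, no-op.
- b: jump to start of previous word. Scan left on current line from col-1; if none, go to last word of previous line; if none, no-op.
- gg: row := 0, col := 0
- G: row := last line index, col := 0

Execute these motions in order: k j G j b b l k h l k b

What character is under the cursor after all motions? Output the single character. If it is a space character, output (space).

Answer: r

Derivation:
After 1 (k): row=0 col=0 char='p'
After 2 (j): row=1 col=0 char='_'
After 3 (G): row=4 col=0 char='s'
After 4 (j): row=4 col=0 char='s'
After 5 (b): row=3 col=5 char='s'
After 6 (b): row=3 col=0 char='p'
After 7 (l): row=3 col=1 char='i'
After 8 (k): row=2 col=1 char='t'
After 9 (h): row=2 col=0 char='s'
After 10 (l): row=2 col=1 char='t'
After 11 (k): row=1 col=1 char='_'
After 12 (b): row=0 col=11 char='r'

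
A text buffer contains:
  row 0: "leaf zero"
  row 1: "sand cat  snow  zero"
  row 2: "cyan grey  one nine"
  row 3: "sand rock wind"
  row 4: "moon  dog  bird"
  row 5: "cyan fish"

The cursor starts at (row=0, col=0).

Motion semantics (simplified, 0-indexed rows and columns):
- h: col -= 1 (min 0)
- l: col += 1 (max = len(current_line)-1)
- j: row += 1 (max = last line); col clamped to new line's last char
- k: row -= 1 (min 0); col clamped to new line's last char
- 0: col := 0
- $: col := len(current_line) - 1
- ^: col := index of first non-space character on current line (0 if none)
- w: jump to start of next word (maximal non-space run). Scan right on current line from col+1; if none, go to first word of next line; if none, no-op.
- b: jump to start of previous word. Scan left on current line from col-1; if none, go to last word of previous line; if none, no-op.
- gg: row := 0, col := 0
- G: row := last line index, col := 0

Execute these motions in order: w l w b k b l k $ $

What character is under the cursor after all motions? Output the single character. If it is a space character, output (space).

Answer: o

Derivation:
After 1 (w): row=0 col=5 char='z'
After 2 (l): row=0 col=6 char='e'
After 3 (w): row=1 col=0 char='s'
After 4 (b): row=0 col=5 char='z'
After 5 (k): row=0 col=5 char='z'
After 6 (b): row=0 col=0 char='l'
After 7 (l): row=0 col=1 char='e'
After 8 (k): row=0 col=1 char='e'
After 9 ($): row=0 col=8 char='o'
After 10 ($): row=0 col=8 char='o'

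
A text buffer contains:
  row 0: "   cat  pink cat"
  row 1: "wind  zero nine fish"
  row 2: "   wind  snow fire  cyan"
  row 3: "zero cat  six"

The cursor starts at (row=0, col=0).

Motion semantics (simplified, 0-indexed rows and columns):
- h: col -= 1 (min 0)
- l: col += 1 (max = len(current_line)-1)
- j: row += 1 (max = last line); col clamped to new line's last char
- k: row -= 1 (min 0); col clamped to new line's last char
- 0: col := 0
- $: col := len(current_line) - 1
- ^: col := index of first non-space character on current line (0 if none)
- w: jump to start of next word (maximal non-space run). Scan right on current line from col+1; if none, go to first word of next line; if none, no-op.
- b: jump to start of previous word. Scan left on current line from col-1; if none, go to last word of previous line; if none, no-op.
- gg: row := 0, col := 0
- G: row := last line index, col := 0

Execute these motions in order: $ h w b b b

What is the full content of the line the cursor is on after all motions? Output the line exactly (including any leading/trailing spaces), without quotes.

After 1 ($): row=0 col=15 char='t'
After 2 (h): row=0 col=14 char='a'
After 3 (w): row=1 col=0 char='w'
After 4 (b): row=0 col=13 char='c'
After 5 (b): row=0 col=8 char='p'
After 6 (b): row=0 col=3 char='c'

Answer:    cat  pink cat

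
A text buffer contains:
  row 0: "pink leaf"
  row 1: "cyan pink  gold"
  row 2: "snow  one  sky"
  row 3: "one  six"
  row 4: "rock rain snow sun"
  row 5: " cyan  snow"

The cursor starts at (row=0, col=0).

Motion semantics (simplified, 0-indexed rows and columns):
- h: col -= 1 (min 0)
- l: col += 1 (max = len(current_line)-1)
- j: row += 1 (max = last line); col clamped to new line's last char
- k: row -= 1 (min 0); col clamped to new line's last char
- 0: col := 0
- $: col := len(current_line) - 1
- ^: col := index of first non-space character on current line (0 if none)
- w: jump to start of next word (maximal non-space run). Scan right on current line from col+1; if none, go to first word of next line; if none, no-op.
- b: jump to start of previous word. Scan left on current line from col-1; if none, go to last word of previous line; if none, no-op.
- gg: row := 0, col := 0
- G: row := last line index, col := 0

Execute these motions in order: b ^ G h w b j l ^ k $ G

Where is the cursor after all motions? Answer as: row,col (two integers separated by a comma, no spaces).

After 1 (b): row=0 col=0 char='p'
After 2 (^): row=0 col=0 char='p'
After 3 (G): row=5 col=0 char='_'
After 4 (h): row=5 col=0 char='_'
After 5 (w): row=5 col=1 char='c'
After 6 (b): row=4 col=15 char='s'
After 7 (j): row=5 col=10 char='w'
After 8 (l): row=5 col=10 char='w'
After 9 (^): row=5 col=1 char='c'
After 10 (k): row=4 col=1 char='o'
After 11 ($): row=4 col=17 char='n'
After 12 (G): row=5 col=0 char='_'

Answer: 5,0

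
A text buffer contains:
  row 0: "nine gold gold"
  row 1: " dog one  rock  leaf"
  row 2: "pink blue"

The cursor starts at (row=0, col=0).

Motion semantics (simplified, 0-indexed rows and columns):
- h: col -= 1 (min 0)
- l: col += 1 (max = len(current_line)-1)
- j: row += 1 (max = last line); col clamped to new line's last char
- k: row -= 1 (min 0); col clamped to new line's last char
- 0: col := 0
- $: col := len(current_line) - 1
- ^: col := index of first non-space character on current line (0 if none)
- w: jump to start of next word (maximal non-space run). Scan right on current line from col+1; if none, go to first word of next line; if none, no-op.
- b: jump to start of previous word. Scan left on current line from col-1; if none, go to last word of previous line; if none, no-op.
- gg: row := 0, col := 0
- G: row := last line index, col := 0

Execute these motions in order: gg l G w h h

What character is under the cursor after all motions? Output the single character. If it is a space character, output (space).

Answer: k

Derivation:
After 1 (gg): row=0 col=0 char='n'
After 2 (l): row=0 col=1 char='i'
After 3 (G): row=2 col=0 char='p'
After 4 (w): row=2 col=5 char='b'
After 5 (h): row=2 col=4 char='_'
After 6 (h): row=2 col=3 char='k'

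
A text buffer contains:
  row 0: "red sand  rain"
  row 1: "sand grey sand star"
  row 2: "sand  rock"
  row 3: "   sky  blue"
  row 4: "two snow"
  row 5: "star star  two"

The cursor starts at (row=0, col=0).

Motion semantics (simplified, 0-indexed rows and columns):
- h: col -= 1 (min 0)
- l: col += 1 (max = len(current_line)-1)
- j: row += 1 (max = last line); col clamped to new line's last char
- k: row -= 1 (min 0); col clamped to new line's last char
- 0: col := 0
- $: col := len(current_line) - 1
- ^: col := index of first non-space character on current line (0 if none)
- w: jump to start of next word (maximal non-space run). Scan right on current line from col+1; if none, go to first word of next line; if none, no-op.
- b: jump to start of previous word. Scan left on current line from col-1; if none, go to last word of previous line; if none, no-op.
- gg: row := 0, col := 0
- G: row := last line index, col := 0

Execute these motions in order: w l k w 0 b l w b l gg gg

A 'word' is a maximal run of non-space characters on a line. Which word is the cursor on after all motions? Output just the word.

After 1 (w): row=0 col=4 char='s'
After 2 (l): row=0 col=5 char='a'
After 3 (k): row=0 col=5 char='a'
After 4 (w): row=0 col=10 char='r'
After 5 (0): row=0 col=0 char='r'
After 6 (b): row=0 col=0 char='r'
After 7 (l): row=0 col=1 char='e'
After 8 (w): row=0 col=4 char='s'
After 9 (b): row=0 col=0 char='r'
After 10 (l): row=0 col=1 char='e'
After 11 (gg): row=0 col=0 char='r'
After 12 (gg): row=0 col=0 char='r'

Answer: red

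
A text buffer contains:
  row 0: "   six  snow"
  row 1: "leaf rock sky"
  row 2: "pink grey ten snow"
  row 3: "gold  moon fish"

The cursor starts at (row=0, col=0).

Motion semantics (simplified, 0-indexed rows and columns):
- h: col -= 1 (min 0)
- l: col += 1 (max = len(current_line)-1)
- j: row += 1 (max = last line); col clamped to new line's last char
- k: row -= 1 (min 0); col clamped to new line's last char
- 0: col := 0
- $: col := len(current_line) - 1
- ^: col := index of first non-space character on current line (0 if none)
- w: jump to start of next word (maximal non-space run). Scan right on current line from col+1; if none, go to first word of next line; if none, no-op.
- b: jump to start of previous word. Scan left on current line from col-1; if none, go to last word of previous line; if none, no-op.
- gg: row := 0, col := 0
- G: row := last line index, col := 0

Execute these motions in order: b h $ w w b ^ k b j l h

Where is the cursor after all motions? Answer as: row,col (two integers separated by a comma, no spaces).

Answer: 1,0

Derivation:
After 1 (b): row=0 col=0 char='_'
After 2 (h): row=0 col=0 char='_'
After 3 ($): row=0 col=11 char='w'
After 4 (w): row=1 col=0 char='l'
After 5 (w): row=1 col=5 char='r'
After 6 (b): row=1 col=0 char='l'
After 7 (^): row=1 col=0 char='l'
After 8 (k): row=0 col=0 char='_'
After 9 (b): row=0 col=0 char='_'
After 10 (j): row=1 col=0 char='l'
After 11 (l): row=1 col=1 char='e'
After 12 (h): row=1 col=0 char='l'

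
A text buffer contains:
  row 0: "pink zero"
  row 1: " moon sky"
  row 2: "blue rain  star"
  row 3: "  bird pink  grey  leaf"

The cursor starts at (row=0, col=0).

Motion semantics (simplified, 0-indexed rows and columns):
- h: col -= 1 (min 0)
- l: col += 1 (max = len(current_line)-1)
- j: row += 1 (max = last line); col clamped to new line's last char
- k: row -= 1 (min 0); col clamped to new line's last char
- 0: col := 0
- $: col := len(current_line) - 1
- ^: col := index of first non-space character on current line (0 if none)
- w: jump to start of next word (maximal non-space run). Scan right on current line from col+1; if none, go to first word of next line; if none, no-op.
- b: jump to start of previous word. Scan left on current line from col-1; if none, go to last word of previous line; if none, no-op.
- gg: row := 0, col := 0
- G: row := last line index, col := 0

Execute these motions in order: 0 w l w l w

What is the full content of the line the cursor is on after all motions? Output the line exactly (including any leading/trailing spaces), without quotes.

Answer:  moon sky

Derivation:
After 1 (0): row=0 col=0 char='p'
After 2 (w): row=0 col=5 char='z'
After 3 (l): row=0 col=6 char='e'
After 4 (w): row=1 col=1 char='m'
After 5 (l): row=1 col=2 char='o'
After 6 (w): row=1 col=6 char='s'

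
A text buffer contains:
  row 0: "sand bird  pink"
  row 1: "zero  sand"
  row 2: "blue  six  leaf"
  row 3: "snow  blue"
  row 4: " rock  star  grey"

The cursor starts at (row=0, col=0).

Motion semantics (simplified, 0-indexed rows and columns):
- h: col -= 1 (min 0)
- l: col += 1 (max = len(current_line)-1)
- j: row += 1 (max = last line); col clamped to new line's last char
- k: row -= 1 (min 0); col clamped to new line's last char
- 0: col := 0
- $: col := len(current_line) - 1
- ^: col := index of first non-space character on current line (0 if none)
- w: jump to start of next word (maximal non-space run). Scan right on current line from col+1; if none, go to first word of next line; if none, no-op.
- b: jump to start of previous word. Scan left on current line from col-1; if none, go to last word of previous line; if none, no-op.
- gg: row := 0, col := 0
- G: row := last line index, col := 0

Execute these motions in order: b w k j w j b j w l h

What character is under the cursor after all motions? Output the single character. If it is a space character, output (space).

After 1 (b): row=0 col=0 char='s'
After 2 (w): row=0 col=5 char='b'
After 3 (k): row=0 col=5 char='b'
After 4 (j): row=1 col=5 char='_'
After 5 (w): row=1 col=6 char='s'
After 6 (j): row=2 col=6 char='s'
After 7 (b): row=2 col=0 char='b'
After 8 (j): row=3 col=0 char='s'
After 9 (w): row=3 col=6 char='b'
After 10 (l): row=3 col=7 char='l'
After 11 (h): row=3 col=6 char='b'

Answer: b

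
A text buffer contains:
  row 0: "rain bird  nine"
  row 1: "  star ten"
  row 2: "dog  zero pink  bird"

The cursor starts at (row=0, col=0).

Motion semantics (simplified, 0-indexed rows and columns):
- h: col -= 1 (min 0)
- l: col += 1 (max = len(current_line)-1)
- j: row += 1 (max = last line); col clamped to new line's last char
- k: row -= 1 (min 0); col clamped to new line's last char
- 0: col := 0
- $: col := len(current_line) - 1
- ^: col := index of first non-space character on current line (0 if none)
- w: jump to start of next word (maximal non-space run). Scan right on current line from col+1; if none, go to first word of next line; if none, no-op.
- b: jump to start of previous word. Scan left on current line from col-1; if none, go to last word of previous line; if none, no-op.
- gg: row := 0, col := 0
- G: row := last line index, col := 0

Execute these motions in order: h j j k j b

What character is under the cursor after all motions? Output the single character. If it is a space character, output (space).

After 1 (h): row=0 col=0 char='r'
After 2 (j): row=1 col=0 char='_'
After 3 (j): row=2 col=0 char='d'
After 4 (k): row=1 col=0 char='_'
After 5 (j): row=2 col=0 char='d'
After 6 (b): row=1 col=7 char='t'

Answer: t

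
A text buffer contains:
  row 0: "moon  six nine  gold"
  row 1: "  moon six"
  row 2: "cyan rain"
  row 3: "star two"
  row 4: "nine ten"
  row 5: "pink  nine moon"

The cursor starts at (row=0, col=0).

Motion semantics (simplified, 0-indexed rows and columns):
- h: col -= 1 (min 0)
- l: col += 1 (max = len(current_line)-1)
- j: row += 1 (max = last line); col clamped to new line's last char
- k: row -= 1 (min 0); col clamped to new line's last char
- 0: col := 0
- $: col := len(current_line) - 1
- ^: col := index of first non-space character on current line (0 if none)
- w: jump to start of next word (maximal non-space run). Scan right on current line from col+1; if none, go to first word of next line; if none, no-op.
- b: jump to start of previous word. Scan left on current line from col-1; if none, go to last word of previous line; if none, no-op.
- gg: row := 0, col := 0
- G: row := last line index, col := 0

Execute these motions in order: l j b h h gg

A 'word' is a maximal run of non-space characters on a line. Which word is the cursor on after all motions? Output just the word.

After 1 (l): row=0 col=1 char='o'
After 2 (j): row=1 col=1 char='_'
After 3 (b): row=0 col=16 char='g'
After 4 (h): row=0 col=15 char='_'
After 5 (h): row=0 col=14 char='_'
After 6 (gg): row=0 col=0 char='m'

Answer: moon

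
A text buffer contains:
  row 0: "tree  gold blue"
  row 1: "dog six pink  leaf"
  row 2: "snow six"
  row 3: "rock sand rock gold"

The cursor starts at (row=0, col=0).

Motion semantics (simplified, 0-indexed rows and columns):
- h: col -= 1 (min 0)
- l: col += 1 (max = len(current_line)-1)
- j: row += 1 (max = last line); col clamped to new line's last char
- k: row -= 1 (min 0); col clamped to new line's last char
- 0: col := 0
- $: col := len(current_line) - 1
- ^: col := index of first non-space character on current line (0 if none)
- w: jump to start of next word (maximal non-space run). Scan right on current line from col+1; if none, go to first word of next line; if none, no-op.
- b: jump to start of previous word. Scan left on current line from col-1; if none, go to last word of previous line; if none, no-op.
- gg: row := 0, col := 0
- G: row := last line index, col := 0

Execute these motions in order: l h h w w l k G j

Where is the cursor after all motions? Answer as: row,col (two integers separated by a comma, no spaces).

Answer: 3,0

Derivation:
After 1 (l): row=0 col=1 char='r'
After 2 (h): row=0 col=0 char='t'
After 3 (h): row=0 col=0 char='t'
After 4 (w): row=0 col=6 char='g'
After 5 (w): row=0 col=11 char='b'
After 6 (l): row=0 col=12 char='l'
After 7 (k): row=0 col=12 char='l'
After 8 (G): row=3 col=0 char='r'
After 9 (j): row=3 col=0 char='r'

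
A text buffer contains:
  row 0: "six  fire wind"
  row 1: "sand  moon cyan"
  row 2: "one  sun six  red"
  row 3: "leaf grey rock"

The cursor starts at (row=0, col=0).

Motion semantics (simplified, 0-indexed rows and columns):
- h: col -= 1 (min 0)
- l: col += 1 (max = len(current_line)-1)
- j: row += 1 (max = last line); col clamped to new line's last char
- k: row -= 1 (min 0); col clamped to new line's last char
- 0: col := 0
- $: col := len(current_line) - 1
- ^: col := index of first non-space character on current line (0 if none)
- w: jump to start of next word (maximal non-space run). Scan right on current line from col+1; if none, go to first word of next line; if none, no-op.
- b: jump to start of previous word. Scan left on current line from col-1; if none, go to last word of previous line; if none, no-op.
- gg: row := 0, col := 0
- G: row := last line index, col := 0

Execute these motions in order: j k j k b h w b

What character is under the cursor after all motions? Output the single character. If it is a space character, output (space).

After 1 (j): row=1 col=0 char='s'
After 2 (k): row=0 col=0 char='s'
After 3 (j): row=1 col=0 char='s'
After 4 (k): row=0 col=0 char='s'
After 5 (b): row=0 col=0 char='s'
After 6 (h): row=0 col=0 char='s'
After 7 (w): row=0 col=5 char='f'
After 8 (b): row=0 col=0 char='s'

Answer: s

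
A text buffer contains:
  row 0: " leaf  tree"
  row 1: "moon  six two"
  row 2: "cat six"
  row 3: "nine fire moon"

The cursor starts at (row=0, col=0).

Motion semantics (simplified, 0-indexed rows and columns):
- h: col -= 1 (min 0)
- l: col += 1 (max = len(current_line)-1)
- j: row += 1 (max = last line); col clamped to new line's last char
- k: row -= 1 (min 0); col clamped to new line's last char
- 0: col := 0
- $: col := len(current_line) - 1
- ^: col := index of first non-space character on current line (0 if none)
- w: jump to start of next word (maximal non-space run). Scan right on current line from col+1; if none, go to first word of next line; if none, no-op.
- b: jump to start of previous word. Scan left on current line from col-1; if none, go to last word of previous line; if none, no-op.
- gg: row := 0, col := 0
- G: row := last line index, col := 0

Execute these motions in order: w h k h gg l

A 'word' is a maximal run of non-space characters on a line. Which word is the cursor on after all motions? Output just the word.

Answer: leaf

Derivation:
After 1 (w): row=0 col=1 char='l'
After 2 (h): row=0 col=0 char='_'
After 3 (k): row=0 col=0 char='_'
After 4 (h): row=0 col=0 char='_'
After 5 (gg): row=0 col=0 char='_'
After 6 (l): row=0 col=1 char='l'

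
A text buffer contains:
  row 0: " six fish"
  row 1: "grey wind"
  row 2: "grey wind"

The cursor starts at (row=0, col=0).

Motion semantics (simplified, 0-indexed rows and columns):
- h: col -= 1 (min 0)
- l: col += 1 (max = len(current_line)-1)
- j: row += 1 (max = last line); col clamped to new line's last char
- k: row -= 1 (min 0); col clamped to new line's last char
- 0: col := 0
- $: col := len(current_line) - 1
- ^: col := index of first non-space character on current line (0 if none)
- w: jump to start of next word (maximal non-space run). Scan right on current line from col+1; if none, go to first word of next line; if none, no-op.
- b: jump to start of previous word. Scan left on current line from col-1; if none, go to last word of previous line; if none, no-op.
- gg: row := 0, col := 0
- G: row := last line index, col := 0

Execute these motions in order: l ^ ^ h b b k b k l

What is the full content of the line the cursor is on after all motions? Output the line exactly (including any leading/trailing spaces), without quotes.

Answer:  six fish

Derivation:
After 1 (l): row=0 col=1 char='s'
After 2 (^): row=0 col=1 char='s'
After 3 (^): row=0 col=1 char='s'
After 4 (h): row=0 col=0 char='_'
After 5 (b): row=0 col=0 char='_'
After 6 (b): row=0 col=0 char='_'
After 7 (k): row=0 col=0 char='_'
After 8 (b): row=0 col=0 char='_'
After 9 (k): row=0 col=0 char='_'
After 10 (l): row=0 col=1 char='s'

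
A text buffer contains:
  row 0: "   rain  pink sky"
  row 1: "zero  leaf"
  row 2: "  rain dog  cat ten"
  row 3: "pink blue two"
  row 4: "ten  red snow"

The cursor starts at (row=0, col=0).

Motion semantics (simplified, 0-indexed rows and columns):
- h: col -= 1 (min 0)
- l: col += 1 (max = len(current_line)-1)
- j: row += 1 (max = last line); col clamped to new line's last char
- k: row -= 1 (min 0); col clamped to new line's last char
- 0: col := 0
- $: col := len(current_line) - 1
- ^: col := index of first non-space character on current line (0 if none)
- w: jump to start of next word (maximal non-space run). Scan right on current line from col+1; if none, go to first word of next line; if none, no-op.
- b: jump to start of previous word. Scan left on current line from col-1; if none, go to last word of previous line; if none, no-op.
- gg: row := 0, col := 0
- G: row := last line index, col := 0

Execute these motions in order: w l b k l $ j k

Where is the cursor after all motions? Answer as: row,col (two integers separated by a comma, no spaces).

Answer: 0,9

Derivation:
After 1 (w): row=0 col=3 char='r'
After 2 (l): row=0 col=4 char='a'
After 3 (b): row=0 col=3 char='r'
After 4 (k): row=0 col=3 char='r'
After 5 (l): row=0 col=4 char='a'
After 6 ($): row=0 col=16 char='y'
After 7 (j): row=1 col=9 char='f'
After 8 (k): row=0 col=9 char='p'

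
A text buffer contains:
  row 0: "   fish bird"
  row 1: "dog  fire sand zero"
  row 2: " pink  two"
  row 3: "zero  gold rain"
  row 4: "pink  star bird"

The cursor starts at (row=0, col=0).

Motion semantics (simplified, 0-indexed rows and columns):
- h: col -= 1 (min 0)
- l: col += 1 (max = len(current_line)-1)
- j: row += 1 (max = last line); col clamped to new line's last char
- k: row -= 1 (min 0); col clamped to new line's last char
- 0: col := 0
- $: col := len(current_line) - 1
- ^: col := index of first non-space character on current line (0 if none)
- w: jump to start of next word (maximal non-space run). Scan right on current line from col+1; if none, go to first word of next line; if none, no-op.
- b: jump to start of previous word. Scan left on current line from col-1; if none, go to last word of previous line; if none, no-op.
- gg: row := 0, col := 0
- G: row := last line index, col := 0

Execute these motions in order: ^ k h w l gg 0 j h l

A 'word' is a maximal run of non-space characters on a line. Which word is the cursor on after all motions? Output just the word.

Answer: dog

Derivation:
After 1 (^): row=0 col=3 char='f'
After 2 (k): row=0 col=3 char='f'
After 3 (h): row=0 col=2 char='_'
After 4 (w): row=0 col=3 char='f'
After 5 (l): row=0 col=4 char='i'
After 6 (gg): row=0 col=0 char='_'
After 7 (0): row=0 col=0 char='_'
After 8 (j): row=1 col=0 char='d'
After 9 (h): row=1 col=0 char='d'
After 10 (l): row=1 col=1 char='o'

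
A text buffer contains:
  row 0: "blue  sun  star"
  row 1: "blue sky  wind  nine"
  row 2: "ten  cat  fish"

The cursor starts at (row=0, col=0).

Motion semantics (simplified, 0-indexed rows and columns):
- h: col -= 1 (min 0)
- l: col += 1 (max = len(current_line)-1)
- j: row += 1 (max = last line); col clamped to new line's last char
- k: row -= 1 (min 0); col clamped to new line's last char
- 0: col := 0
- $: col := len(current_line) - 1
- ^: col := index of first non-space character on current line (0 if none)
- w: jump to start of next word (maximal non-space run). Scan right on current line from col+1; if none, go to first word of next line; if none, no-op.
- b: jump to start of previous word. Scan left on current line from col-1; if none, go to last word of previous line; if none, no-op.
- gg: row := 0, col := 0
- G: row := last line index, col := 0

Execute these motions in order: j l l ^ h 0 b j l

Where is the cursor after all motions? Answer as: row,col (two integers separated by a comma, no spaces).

After 1 (j): row=1 col=0 char='b'
After 2 (l): row=1 col=1 char='l'
After 3 (l): row=1 col=2 char='u'
After 4 (^): row=1 col=0 char='b'
After 5 (h): row=1 col=0 char='b'
After 6 (0): row=1 col=0 char='b'
After 7 (b): row=0 col=11 char='s'
After 8 (j): row=1 col=11 char='i'
After 9 (l): row=1 col=12 char='n'

Answer: 1,12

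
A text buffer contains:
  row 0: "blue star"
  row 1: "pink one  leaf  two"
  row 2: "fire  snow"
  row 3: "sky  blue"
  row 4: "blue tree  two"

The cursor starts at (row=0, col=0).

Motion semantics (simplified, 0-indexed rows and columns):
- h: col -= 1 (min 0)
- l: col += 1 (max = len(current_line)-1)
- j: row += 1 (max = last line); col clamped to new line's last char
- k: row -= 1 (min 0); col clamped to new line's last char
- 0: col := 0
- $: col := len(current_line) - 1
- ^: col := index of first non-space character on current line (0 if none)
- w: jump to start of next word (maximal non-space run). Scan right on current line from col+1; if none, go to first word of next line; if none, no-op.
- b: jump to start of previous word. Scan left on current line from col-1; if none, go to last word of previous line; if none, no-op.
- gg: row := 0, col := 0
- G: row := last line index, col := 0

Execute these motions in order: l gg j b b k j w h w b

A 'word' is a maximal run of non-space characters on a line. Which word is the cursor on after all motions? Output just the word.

After 1 (l): row=0 col=1 char='l'
After 2 (gg): row=0 col=0 char='b'
After 3 (j): row=1 col=0 char='p'
After 4 (b): row=0 col=5 char='s'
After 5 (b): row=0 col=0 char='b'
After 6 (k): row=0 col=0 char='b'
After 7 (j): row=1 col=0 char='p'
After 8 (w): row=1 col=5 char='o'
After 9 (h): row=1 col=4 char='_'
After 10 (w): row=1 col=5 char='o'
After 11 (b): row=1 col=0 char='p'

Answer: pink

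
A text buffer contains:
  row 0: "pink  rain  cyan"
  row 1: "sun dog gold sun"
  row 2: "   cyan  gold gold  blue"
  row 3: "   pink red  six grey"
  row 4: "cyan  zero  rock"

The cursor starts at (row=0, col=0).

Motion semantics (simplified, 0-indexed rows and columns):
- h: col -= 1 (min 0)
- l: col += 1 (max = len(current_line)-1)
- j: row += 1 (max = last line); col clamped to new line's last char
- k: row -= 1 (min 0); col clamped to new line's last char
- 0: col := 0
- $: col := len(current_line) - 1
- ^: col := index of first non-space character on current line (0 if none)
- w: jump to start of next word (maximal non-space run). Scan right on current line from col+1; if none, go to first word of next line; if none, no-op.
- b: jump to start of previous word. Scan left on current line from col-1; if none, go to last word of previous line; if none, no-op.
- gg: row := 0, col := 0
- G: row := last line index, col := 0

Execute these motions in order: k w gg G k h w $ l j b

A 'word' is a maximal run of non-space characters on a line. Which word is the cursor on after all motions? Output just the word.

Answer: rock

Derivation:
After 1 (k): row=0 col=0 char='p'
After 2 (w): row=0 col=6 char='r'
After 3 (gg): row=0 col=0 char='p'
After 4 (G): row=4 col=0 char='c'
After 5 (k): row=3 col=0 char='_'
After 6 (h): row=3 col=0 char='_'
After 7 (w): row=3 col=3 char='p'
After 8 ($): row=3 col=20 char='y'
After 9 (l): row=3 col=20 char='y'
After 10 (j): row=4 col=15 char='k'
After 11 (b): row=4 col=12 char='r'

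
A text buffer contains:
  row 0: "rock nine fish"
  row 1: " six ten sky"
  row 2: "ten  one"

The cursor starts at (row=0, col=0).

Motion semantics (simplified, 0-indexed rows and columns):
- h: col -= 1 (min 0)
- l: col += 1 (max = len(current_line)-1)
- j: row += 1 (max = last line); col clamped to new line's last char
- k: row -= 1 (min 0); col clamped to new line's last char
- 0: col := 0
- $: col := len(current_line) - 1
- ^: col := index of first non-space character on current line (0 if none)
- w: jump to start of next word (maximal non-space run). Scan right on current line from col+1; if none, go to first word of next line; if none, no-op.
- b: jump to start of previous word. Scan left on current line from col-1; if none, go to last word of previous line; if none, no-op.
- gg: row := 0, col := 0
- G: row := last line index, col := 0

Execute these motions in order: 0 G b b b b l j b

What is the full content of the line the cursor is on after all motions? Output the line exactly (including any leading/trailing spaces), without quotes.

After 1 (0): row=0 col=0 char='r'
After 2 (G): row=2 col=0 char='t'
After 3 (b): row=1 col=9 char='s'
After 4 (b): row=1 col=5 char='t'
After 5 (b): row=1 col=1 char='s'
After 6 (b): row=0 col=10 char='f'
After 7 (l): row=0 col=11 char='i'
After 8 (j): row=1 col=11 char='y'
After 9 (b): row=1 col=9 char='s'

Answer:  six ten sky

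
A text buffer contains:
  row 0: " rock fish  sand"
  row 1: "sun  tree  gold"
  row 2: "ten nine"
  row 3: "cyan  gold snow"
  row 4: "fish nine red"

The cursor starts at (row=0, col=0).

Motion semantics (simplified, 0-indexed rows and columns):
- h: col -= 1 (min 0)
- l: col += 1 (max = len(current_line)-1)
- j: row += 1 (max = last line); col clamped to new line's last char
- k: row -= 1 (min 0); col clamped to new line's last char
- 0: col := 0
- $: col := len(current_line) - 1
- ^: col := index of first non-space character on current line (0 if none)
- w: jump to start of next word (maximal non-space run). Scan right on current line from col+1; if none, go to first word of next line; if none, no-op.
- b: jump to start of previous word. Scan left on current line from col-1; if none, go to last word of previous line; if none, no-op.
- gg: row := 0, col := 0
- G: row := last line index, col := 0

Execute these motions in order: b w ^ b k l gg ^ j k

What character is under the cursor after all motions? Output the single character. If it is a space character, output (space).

After 1 (b): row=0 col=0 char='_'
After 2 (w): row=0 col=1 char='r'
After 3 (^): row=0 col=1 char='r'
After 4 (b): row=0 col=1 char='r'
After 5 (k): row=0 col=1 char='r'
After 6 (l): row=0 col=2 char='o'
After 7 (gg): row=0 col=0 char='_'
After 8 (^): row=0 col=1 char='r'
After 9 (j): row=1 col=1 char='u'
After 10 (k): row=0 col=1 char='r'

Answer: r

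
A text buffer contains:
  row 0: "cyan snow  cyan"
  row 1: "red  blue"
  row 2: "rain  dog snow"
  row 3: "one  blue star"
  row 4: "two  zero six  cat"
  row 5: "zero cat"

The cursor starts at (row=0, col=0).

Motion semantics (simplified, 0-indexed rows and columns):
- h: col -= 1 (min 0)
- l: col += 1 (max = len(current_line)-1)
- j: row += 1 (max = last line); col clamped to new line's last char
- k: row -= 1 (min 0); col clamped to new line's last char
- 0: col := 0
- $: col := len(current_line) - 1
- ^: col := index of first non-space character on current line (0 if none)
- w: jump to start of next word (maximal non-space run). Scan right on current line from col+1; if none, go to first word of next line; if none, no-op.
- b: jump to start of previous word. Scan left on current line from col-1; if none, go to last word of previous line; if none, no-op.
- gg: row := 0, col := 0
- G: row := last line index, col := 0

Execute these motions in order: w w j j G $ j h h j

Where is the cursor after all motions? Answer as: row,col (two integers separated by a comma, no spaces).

After 1 (w): row=0 col=5 char='s'
After 2 (w): row=0 col=11 char='c'
After 3 (j): row=1 col=8 char='e'
After 4 (j): row=2 col=8 char='g'
After 5 (G): row=5 col=0 char='z'
After 6 ($): row=5 col=7 char='t'
After 7 (j): row=5 col=7 char='t'
After 8 (h): row=5 col=6 char='a'
After 9 (h): row=5 col=5 char='c'
After 10 (j): row=5 col=5 char='c'

Answer: 5,5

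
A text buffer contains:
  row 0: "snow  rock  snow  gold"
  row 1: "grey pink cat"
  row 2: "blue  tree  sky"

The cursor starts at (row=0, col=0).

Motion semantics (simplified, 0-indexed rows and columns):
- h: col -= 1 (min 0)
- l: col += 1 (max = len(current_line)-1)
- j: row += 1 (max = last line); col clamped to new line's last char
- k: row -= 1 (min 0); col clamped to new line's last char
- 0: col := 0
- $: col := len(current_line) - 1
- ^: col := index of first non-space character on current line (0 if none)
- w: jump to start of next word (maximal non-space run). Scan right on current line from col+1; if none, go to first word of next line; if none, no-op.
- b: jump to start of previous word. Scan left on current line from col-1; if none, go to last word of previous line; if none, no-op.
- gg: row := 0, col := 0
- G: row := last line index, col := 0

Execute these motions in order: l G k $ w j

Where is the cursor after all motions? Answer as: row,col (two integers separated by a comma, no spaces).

After 1 (l): row=0 col=1 char='n'
After 2 (G): row=2 col=0 char='b'
After 3 (k): row=1 col=0 char='g'
After 4 ($): row=1 col=12 char='t'
After 5 (w): row=2 col=0 char='b'
After 6 (j): row=2 col=0 char='b'

Answer: 2,0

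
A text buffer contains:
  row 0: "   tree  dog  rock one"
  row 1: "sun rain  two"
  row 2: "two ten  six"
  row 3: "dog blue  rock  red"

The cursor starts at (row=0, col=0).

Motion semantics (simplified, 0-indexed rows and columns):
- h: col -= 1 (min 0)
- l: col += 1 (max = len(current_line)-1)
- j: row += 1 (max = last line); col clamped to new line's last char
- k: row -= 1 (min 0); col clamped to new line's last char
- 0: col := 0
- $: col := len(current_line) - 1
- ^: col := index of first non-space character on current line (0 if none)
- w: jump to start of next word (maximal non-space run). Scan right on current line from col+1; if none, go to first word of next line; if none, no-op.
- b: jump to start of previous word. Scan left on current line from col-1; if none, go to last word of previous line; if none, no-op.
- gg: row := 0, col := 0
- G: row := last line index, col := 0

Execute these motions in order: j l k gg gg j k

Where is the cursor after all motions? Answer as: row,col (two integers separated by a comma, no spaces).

After 1 (j): row=1 col=0 char='s'
After 2 (l): row=1 col=1 char='u'
After 3 (k): row=0 col=1 char='_'
After 4 (gg): row=0 col=0 char='_'
After 5 (gg): row=0 col=0 char='_'
After 6 (j): row=1 col=0 char='s'
After 7 (k): row=0 col=0 char='_'

Answer: 0,0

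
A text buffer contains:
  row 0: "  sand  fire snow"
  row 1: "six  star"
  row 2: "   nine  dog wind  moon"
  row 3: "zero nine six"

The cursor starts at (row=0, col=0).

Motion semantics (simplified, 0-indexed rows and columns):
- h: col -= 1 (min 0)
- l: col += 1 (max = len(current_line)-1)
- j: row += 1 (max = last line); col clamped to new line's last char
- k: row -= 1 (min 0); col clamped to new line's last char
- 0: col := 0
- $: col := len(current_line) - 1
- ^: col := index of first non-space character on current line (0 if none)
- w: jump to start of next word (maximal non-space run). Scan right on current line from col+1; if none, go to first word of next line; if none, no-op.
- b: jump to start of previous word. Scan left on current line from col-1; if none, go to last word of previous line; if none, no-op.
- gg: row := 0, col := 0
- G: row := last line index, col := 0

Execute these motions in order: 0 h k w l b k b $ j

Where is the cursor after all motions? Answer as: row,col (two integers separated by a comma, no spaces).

After 1 (0): row=0 col=0 char='_'
After 2 (h): row=0 col=0 char='_'
After 3 (k): row=0 col=0 char='_'
After 4 (w): row=0 col=2 char='s'
After 5 (l): row=0 col=3 char='a'
After 6 (b): row=0 col=2 char='s'
After 7 (k): row=0 col=2 char='s'
After 8 (b): row=0 col=2 char='s'
After 9 ($): row=0 col=16 char='w'
After 10 (j): row=1 col=8 char='r'

Answer: 1,8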